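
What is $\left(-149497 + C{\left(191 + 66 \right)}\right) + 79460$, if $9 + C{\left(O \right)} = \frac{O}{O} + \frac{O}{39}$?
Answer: $- \frac{2731498}{39} \approx -70038.0$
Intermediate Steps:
$C{\left(O \right)} = -8 + \frac{O}{39}$ ($C{\left(O \right)} = -9 + \left(\frac{O}{O} + \frac{O}{39}\right) = -9 + \left(1 + O \frac{1}{39}\right) = -9 + \left(1 + \frac{O}{39}\right) = -8 + \frac{O}{39}$)
$\left(-149497 + C{\left(191 + 66 \right)}\right) + 79460 = \left(-149497 - \left(8 - \frac{191 + 66}{39}\right)\right) + 79460 = \left(-149497 + \left(-8 + \frac{1}{39} \cdot 257\right)\right) + 79460 = \left(-149497 + \left(-8 + \frac{257}{39}\right)\right) + 79460 = \left(-149497 - \frac{55}{39}\right) + 79460 = - \frac{5830438}{39} + 79460 = - \frac{2731498}{39}$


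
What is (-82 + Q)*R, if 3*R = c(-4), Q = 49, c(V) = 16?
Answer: -176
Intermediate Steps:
R = 16/3 (R = (⅓)*16 = 16/3 ≈ 5.3333)
(-82 + Q)*R = (-82 + 49)*(16/3) = -33*16/3 = -176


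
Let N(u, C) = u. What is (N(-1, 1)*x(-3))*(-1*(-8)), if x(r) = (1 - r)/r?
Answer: 32/3 ≈ 10.667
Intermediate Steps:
x(r) = (1 - r)/r
(N(-1, 1)*x(-3))*(-1*(-8)) = (-(1 - 1*(-3))/(-3))*(-1*(-8)) = -(-1)*(1 + 3)/3*8 = -(-1)*4/3*8 = -1*(-4/3)*8 = (4/3)*8 = 32/3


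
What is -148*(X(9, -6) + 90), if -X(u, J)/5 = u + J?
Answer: -11100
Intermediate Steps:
X(u, J) = -5*J - 5*u (X(u, J) = -5*(u + J) = -5*(J + u) = -5*J - 5*u)
-148*(X(9, -6) + 90) = -148*((-5*(-6) - 5*9) + 90) = -148*((30 - 45) + 90) = -148*(-15 + 90) = -148*75 = -11100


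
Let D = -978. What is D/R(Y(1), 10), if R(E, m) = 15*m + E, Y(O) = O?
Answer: -978/151 ≈ -6.4768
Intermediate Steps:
R(E, m) = E + 15*m
D/R(Y(1), 10) = -978/(1 + 15*10) = -978/(1 + 150) = -978/151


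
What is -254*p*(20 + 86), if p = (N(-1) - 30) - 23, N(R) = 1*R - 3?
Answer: 1534668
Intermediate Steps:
N(R) = -3 + R (N(R) = R - 3 = -3 + R)
p = -57 (p = ((-3 - 1) - 30) - 23 = (-4 - 30) - 23 = -34 - 23 = -57)
-254*p*(20 + 86) = -(-14478)*(20 + 86) = -(-14478)*106 = -254*(-6042) = 1534668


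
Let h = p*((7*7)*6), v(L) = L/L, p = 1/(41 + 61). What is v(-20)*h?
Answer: 49/17 ≈ 2.8824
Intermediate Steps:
p = 1/102 ≈ 0.0098039
v(L) = 1
h = 49/17 (h = ((7*7)*6)/102 = (49*6)/102 = (1/102)*294 = 49/17 ≈ 2.8824)
v(-20)*h = 1*(49/17) = 49/17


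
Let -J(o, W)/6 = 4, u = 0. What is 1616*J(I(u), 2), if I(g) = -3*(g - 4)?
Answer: -38784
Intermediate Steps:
I(g) = 12 - 3*g (I(g) = -3*(-4 + g) = 12 - 3*g)
J(o, W) = -24 (J(o, W) = -6*4 = -24)
1616*J(I(u), 2) = 1616*(-24) = -38784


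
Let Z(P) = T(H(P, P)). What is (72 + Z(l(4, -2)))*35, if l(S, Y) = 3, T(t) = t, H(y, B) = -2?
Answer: 2450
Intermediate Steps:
Z(P) = -2
(72 + Z(l(4, -2)))*35 = (72 - 2)*35 = 70*35 = 2450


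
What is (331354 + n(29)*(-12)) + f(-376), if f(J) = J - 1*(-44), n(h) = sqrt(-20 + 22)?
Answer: 331022 - 12*sqrt(2) ≈ 3.3101e+5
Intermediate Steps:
n(h) = sqrt(2)
f(J) = 44 + J (f(J) = J + 44 = 44 + J)
(331354 + n(29)*(-12)) + f(-376) = (331354 + sqrt(2)*(-12)) + (44 - 376) = (331354 - 12*sqrt(2)) - 332 = 331022 - 12*sqrt(2)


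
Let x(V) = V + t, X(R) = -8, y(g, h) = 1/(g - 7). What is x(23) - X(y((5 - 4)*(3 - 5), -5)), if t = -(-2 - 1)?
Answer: 34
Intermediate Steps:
y(g, h) = 1/(-7 + g)
t = 3 (t = -1*(-3) = 3)
x(V) = 3 + V (x(V) = V + 3 = 3 + V)
x(23) - X(y((5 - 4)*(3 - 5), -5)) = (3 + 23) - 1*(-8) = 26 + 8 = 34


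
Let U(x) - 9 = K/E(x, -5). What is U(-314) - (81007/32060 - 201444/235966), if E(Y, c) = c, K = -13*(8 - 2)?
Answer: 86722058947/3782534980 ≈ 22.927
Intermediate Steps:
K = -78 (K = -13*6 = -78)
U(x) = 123/5 (U(x) = 9 - 78/(-5) = 9 - 78*(-1/5) = 9 + 78/5 = 123/5)
U(-314) - (81007/32060 - 201444/235966) = 123/5 - (81007/32060 - 201444/235966) = 123/5 - (81007*(1/32060) - 201444*1/235966) = 123/5 - (81007/32060 - 100722/117983) = 123/5 - 1*6328301561/3782534980 = 123/5 - 6328301561/3782534980 = 86722058947/3782534980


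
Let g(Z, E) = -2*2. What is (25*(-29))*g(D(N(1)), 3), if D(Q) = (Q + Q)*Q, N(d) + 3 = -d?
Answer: 2900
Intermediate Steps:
N(d) = -3 - d
D(Q) = 2*Q² (D(Q) = (2*Q)*Q = 2*Q²)
g(Z, E) = -4
(25*(-29))*g(D(N(1)), 3) = (25*(-29))*(-4) = -725*(-4) = 2900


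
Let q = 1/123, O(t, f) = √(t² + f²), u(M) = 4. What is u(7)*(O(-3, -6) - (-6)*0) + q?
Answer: 1/123 + 12*√5 ≈ 26.841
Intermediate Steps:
O(t, f) = √(f² + t²)
q = 1/123 ≈ 0.0081301
u(7)*(O(-3, -6) - (-6)*0) + q = 4*(√((-6)² + (-3)²) - (-6)*0) + 1/123 = 4*(√(36 + 9) - 1*0) + 1/123 = 4*(√45 + 0) + 1/123 = 4*(3*√5 + 0) + 1/123 = 4*(3*√5) + 1/123 = 12*√5 + 1/123 = 1/123 + 12*√5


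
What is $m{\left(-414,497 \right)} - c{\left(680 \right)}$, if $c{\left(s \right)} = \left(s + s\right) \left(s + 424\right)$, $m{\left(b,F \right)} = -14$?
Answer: $-1501454$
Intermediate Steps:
$c{\left(s \right)} = 2 s \left(424 + s\right)$
$m{\left(-414,497 \right)} - c{\left(680 \right)} = -14 - 2 \cdot 680 \left(424 + 680\right) = -14 - 2 \cdot 680 \cdot 1104 = -14 - 1501440 = -1501454$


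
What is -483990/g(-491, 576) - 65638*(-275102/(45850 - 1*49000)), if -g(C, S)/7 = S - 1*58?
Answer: -2338345838467/407925 ≈ -5.7323e+6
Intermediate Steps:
g(C, S) = 406 - 7*S (g(C, S) = -7*(S - 1*58) = -7*(S - 58) = -7*(-58 + S) = 406 - 7*S)
-483990/g(-491, 576) - 65638*(-275102/(45850 - 1*49000)) = -483990/(406 - 7*576) - 65638*(-275102/(45850 - 1*49000)) = -483990/(406 - 4032) - 65638*(-275102/(45850 - 49000)) = -483990/(-3626) - 65638/((-3150*(-1/275102))) = -483990*(-1/3626) - 65638/1575/137551 = 241995/1813 - 65638*137551/1575 = 241995/1813 - 9028572538/1575 = -2338345838467/407925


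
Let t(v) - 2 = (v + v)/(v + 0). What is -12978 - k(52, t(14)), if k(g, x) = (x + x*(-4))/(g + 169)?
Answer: -2868126/221 ≈ -12978.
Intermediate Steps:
t(v) = 4 (t(v) = 2 + (v + v)/(v + 0) = 2 + (2*v)/v = 2 + 2 = 4)
k(g, x) = -3*x/(169 + g) (k(g, x) = (x - 4*x)/(169 + g) = (-3*x)/(169 + g) = -3*x/(169 + g))
-12978 - k(52, t(14)) = -12978 - (-3)*4/(169 + 52) = -12978 - (-3)*4/221 = -12978 - 1*(-12/221) = -12978 + 12/221 = -2868126/221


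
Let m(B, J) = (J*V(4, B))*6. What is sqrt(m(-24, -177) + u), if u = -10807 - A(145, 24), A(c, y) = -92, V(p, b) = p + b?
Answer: 5*sqrt(421) ≈ 102.59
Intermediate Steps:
V(p, b) = b + p
m(B, J) = 6*J*(4 + B) (m(B, J) = (J*(B + 4))*6 = (J*(4 + B))*6 = 6*J*(4 + B))
u = -10715 (u = -10807 - 1*(-92) = -10807 + 92 = -10715)
sqrt(m(-24, -177) + u) = sqrt(6*(-177)*(4 - 24) - 10715) = sqrt(6*(-177)*(-20) - 10715) = sqrt(21240 - 10715) = sqrt(10525) = 5*sqrt(421)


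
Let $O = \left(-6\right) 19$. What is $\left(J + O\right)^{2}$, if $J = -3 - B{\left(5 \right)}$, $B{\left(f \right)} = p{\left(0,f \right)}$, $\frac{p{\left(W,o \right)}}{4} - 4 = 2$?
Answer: $19881$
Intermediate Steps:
$p{\left(W,o \right)} = 24$ ($p{\left(W,o \right)} = 16 + 4 \cdot 2 = 16 + 8 = 24$)
$B{\left(f \right)} = 24$
$O = -114$
$J = -27$ ($J = -3 - 24 = -27$)
$\left(J + O\right)^{2} = \left(-27 - 114\right)^{2} = \left(-141\right)^{2} = 19881$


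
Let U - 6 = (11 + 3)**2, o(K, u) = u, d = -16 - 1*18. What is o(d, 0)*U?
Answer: 0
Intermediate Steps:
d = -34 (d = -16 - 18 = -34)
U = 202 (U = 6 + (11 + 3)**2 = 6 + 14**2 = 6 + 196 = 202)
o(d, 0)*U = 0*202 = 0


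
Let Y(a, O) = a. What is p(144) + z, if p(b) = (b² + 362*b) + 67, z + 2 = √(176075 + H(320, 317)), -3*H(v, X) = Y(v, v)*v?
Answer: 72929 + 5*√51099/3 ≈ 73306.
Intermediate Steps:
H(v, X) = -v²/3 (H(v, X) = -v*v/3 = -v²/3)
z = -2 + 5*√51099/3 (z = -2 + √(176075 - ⅓*320²) = -2 + √(176075 - ⅓*102400) = -2 + √(176075 - 102400/3) = -2 + √(425825/3) = -2 + 5*√51099/3 ≈ 374.75)
p(b) = 67 + b² + 362*b
p(144) + z = (67 + 144² + 362*144) + (-2 + 5*√51099/3) = (67 + 20736 + 52128) + (-2 + 5*√51099/3) = 72931 + (-2 + 5*√51099/3) = 72929 + 5*√51099/3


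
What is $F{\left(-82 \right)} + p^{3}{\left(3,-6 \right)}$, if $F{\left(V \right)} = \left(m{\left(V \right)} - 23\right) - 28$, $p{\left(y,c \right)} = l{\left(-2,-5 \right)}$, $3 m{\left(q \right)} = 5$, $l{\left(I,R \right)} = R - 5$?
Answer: $- \frac{3148}{3} \approx -1049.3$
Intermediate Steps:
$l{\left(I,R \right)} = -5 + R$
$m{\left(q \right)} = \frac{5}{3}$ ($m{\left(q \right)} = \frac{1}{3} \cdot 5 = \frac{5}{3}$)
$p{\left(y,c \right)} = -10$ ($p{\left(y,c \right)} = -5 - 5 = -10$)
$F{\left(V \right)} = - \frac{148}{3}$ ($F{\left(V \right)} = \left(\frac{5}{3} - 23\right) - 28 = - \frac{64}{3} - 28 = - \frac{148}{3}$)
$F{\left(-82 \right)} + p^{3}{\left(3,-6 \right)} = - \frac{148}{3} + \left(-10\right)^{3} = - \frac{148}{3} - 1000 = - \frac{3148}{3}$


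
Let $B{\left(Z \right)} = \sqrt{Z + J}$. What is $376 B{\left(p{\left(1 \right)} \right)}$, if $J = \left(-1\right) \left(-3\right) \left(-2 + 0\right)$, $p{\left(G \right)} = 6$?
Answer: $0$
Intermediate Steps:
$J = -6$ ($J = 3 \left(-2\right) = -6$)
$B{\left(Z \right)} = \sqrt{-6 + Z}$ ($B{\left(Z \right)} = \sqrt{Z - 6} = \sqrt{-6 + Z}$)
$376 B{\left(p{\left(1 \right)} \right)} = 376 \sqrt{-6 + 6} = 376 \sqrt{0} = 376 \cdot 0 = 0$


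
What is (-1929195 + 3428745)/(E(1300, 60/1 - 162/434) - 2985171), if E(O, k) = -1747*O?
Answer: -1499550/5256271 ≈ -0.28529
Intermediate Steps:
(-1929195 + 3428745)/(E(1300, 60/1 - 162/434) - 2985171) = (-1929195 + 3428745)/(-1747*1300 - 2985171) = 1499550/(-2271100 - 2985171) = 1499550/(-5256271) = 1499550*(-1/5256271) = -1499550/5256271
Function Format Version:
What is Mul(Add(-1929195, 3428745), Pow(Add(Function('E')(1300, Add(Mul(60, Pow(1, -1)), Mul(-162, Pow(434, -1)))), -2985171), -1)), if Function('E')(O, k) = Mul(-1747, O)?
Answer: Rational(-1499550, 5256271) ≈ -0.28529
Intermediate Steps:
Mul(Add(-1929195, 3428745), Pow(Add(Function('E')(1300, Add(Mul(60, Pow(1, -1)), Mul(-162, Pow(434, -1)))), -2985171), -1)) = Mul(Add(-1929195, 3428745), Pow(Add(Mul(-1747, 1300), -2985171), -1)) = Mul(1499550, Pow(Add(-2271100, -2985171), -1)) = Mul(1499550, Pow(-5256271, -1)) = Mul(1499550, Rational(-1, 5256271)) = Rational(-1499550, 5256271)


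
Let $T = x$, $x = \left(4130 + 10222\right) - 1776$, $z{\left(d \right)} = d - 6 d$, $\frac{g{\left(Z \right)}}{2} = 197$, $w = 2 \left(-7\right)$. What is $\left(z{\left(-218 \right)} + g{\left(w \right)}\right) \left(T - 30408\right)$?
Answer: $-26462688$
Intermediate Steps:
$w = -14$
$g{\left(Z \right)} = 394$ ($g{\left(Z \right)} = 2 \cdot 197 = 394$)
$z{\left(d \right)} = - 5 d$
$x = 12576$ ($x = 14352 - 1776 = 12576$)
$T = 12576$
$\left(z{\left(-218 \right)} + g{\left(w \right)}\right) \left(T - 30408\right) = \left(\left(-5\right) \left(-218\right) + 394\right) \left(12576 - 30408\right) = \left(1090 + 394\right) \left(-17832\right) = 1484 \left(-17832\right) = -26462688$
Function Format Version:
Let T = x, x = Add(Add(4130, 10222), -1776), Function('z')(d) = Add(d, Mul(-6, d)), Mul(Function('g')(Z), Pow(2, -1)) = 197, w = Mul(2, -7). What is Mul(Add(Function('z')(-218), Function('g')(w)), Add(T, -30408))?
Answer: -26462688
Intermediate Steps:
w = -14
Function('g')(Z) = 394 (Function('g')(Z) = Mul(2, 197) = 394)
Function('z')(d) = Mul(-5, d)
x = 12576 (x = Add(14352, -1776) = 12576)
T = 12576
Mul(Add(Function('z')(-218), Function('g')(w)), Add(T, -30408)) = Mul(Add(Mul(-5, -218), 394), Add(12576, -30408)) = Mul(Add(1090, 394), -17832) = Mul(1484, -17832) = -26462688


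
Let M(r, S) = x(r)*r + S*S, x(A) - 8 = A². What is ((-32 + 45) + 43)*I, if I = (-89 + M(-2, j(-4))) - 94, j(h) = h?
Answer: -10696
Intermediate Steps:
x(A) = 8 + A²
M(r, S) = S² + r*(8 + r²) (M(r, S) = (8 + r²)*r + S*S = r*(8 + r²) + S² = S² + r*(8 + r²))
I = -191 (I = (-89 + ((-4)² - 2*(8 + (-2)²))) - 94 = (-89 + (16 - 2*(8 + 4))) - 94 = (-89 + (16 - 2*12)) - 94 = (-89 + (16 - 24)) - 94 = (-89 - 8) - 94 = -97 - 94 = -191)
((-32 + 45) + 43)*I = ((-32 + 45) + 43)*(-191) = (13 + 43)*(-191) = 56*(-191) = -10696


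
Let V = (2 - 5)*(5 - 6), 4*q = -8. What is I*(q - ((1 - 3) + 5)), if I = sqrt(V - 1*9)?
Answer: -5*I*sqrt(6) ≈ -12.247*I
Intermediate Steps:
q = -2 (q = (1/4)*(-8) = -2)
V = 3 (V = -3*(-1) = 3)
I = I*sqrt(6) (I = sqrt(3 - 1*9) = sqrt(3 - 9) = sqrt(-6) = I*sqrt(6) ≈ 2.4495*I)
I*(q - ((1 - 3) + 5)) = (I*sqrt(6))*(-2 - ((1 - 3) + 5)) = (I*sqrt(6))*(-2 - (-2 + 5)) = (I*sqrt(6))*(-2 - 1*3) = (I*sqrt(6))*(-2 - 3) = (I*sqrt(6))*(-5) = -5*I*sqrt(6)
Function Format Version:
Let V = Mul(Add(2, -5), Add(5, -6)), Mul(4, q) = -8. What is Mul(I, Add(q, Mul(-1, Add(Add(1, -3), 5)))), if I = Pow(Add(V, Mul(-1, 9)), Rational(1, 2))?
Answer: Mul(-5, I, Pow(6, Rational(1, 2))) ≈ Mul(-12.247, I)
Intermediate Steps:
q = -2 (q = Mul(Rational(1, 4), -8) = -2)
V = 3 (V = Mul(-3, -1) = 3)
I = Mul(I, Pow(6, Rational(1, 2))) (I = Pow(Add(3, Mul(-1, 9)), Rational(1, 2)) = Pow(Add(3, -9), Rational(1, 2)) = Pow(-6, Rational(1, 2)) = Mul(I, Pow(6, Rational(1, 2))) ≈ Mul(2.4495, I))
Mul(I, Add(q, Mul(-1, Add(Add(1, -3), 5)))) = Mul(Mul(I, Pow(6, Rational(1, 2))), Add(-2, Mul(-1, Add(Add(1, -3), 5)))) = Mul(Mul(I, Pow(6, Rational(1, 2))), Add(-2, Mul(-1, Add(-2, 5)))) = Mul(Mul(I, Pow(6, Rational(1, 2))), Add(-2, Mul(-1, 3))) = Mul(Mul(I, Pow(6, Rational(1, 2))), Add(-2, -3)) = Mul(Mul(I, Pow(6, Rational(1, 2))), -5) = Mul(-5, I, Pow(6, Rational(1, 2)))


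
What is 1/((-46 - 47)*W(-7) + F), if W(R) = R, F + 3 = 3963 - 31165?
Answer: -1/26554 ≈ -3.7659e-5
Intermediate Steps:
F = -27205 (F = -3 + (3963 - 31165) = -3 - 27202 = -27205)
1/((-46 - 47)*W(-7) + F) = 1/((-46 - 47)*(-7) - 27205) = 1/(-93*(-7) - 27205) = 1/(651 - 27205) = 1/(-26554) = -1/26554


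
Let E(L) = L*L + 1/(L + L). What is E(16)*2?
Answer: 8193/16 ≈ 512.06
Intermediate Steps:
E(L) = L² + 1/(2*L)
E(16)*2 = ((½ + 16³)/16)*2 = ((½ + 4096)/16)*2 = ((1/16)*(8193/2))*2 = (8193/32)*2 = 8193/16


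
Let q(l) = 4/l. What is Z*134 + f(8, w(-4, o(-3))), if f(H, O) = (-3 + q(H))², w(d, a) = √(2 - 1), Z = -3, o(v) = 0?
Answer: -1583/4 ≈ -395.75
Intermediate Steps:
w(d, a) = 1 (w(d, a) = √1 = 1)
f(H, O) = (-3 + 4/H)²
Z*134 + f(8, w(-4, o(-3))) = -3*134 + (-4 + 3*8)²/8² = -402 + (-4 + 24)²/64 = -402 + (1/64)*20² = -402 + (1/64)*400 = -402 + 25/4 = -1583/4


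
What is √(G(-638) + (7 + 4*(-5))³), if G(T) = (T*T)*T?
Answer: 3*I*√28855141 ≈ 16115.0*I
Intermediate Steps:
G(T) = T³ (G(T) = T²*T = T³)
√(G(-638) + (7 + 4*(-5))³) = √((-638)³ + (7 + 4*(-5))³) = √(-259694072 + (7 - 20)³) = √(-259694072 + (-13)³) = √(-259694072 - 2197) = √(-259696269) = 3*I*√28855141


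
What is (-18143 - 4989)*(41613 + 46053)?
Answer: -2027889912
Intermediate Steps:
(-18143 - 4989)*(41613 + 46053) = -23132*87666 = -2027889912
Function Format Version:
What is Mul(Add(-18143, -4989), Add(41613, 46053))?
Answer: -2027889912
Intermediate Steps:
Mul(Add(-18143, -4989), Add(41613, 46053)) = Mul(-23132, 87666) = -2027889912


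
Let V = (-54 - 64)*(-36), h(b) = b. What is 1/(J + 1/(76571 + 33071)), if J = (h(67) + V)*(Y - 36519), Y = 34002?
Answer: -109642/1190805863909 ≈ -9.2074e-8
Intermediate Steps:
V = 4248 (V = -118*(-36) = 4248)
J = -10860855 (J = (67 + 4248)*(34002 - 36519) = 4315*(-2517) = -10860855)
1/(J + 1/(76571 + 33071)) = 1/(-10860855 + 1/(76571 + 33071)) = 1/(-10860855 + 1/109642) = 1/(-1190805863909/109642) = -109642/1190805863909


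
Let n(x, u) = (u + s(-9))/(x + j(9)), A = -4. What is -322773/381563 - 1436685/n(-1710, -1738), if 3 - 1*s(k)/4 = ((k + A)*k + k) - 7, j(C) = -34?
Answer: -448843563437/381563 ≈ -1.1763e+6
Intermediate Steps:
s(k) = 40 - 4*k - 4*k*(-4 + k) (s(k) = 12 - 4*(((k - 4)*k + k) - 7) = 12 - 4*(((-4 + k)*k + k) - 7) = 12 - 4*((k*(-4 + k) + k) - 7) = 12 - 4*((k + k*(-4 + k)) - 7) = 12 - 4*(-7 + k + k*(-4 + k)) = 12 + (28 - 4*k - 4*k*(-4 + k)) = 40 - 4*k - 4*k*(-4 + k))
n(x, u) = (-392 + u)/(-34 + x) (n(x, u) = (u + (40 - 4*(-9)**2 + 12*(-9)))/(x - 34) = (u + (40 - 4*81 - 108))/(-34 + x) = (u + (40 - 324 - 108))/(-34 + x) = (u - 392)/(-34 + x) = (-392 + u)/(-34 + x))
-322773/381563 - 1436685/n(-1710, -1738) = -322773/381563 - 1436685*(-34 - 1710)/(-392 - 1738) = -322773*1/381563 - 1436685/(-2130/(-1744)) = -322773/381563 - 1436685/((-1/1744*(-2130))) = -322773/381563 - 1436685/1065/872 = -322773/381563 - 1436685*872/1065 = -322773/381563 - 1176328 = -448843563437/381563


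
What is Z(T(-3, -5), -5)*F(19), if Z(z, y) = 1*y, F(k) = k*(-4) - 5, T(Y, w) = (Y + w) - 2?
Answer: 405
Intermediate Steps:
T(Y, w) = -2 + Y + w
F(k) = -5 - 4*k (F(k) = -4*k - 5 = -5 - 4*k)
Z(z, y) = y
Z(T(-3, -5), -5)*F(19) = -5*(-5 - 4*19) = -5*(-5 - 76) = -5*(-81) = 405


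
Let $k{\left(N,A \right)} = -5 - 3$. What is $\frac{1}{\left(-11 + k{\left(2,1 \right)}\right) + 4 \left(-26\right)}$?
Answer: $- \frac{1}{123} \approx -0.0081301$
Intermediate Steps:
$k{\left(N,A \right)} = -8$
$\frac{1}{\left(-11 + k{\left(2,1 \right)}\right) + 4 \left(-26\right)} = \frac{1}{\left(-11 - 8\right) + 4 \left(-26\right)} = \frac{1}{-19 - 104} = \frac{1}{-123} = - \frac{1}{123}$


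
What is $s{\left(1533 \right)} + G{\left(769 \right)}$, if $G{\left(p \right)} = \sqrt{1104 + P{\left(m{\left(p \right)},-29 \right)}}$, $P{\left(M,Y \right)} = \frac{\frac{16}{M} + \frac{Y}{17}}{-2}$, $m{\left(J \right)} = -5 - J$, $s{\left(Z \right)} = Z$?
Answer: $1533 + \frac{\sqrt{21254250442}}{4386} \approx 1566.2$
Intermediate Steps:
$P{\left(M,Y \right)} = - \frac{8}{M} - \frac{Y}{34}$ ($P{\left(M,Y \right)} = \left(\frac{16}{M} + Y \frac{1}{17}\right) \left(- \frac{1}{2}\right) = \left(\frac{16}{M} + \frac{Y}{17}\right) \left(- \frac{1}{2}\right) = - \frac{8}{M} - \frac{Y}{34}$)
$G{\left(p \right)} = \sqrt{\frac{37565}{34} - \frac{8}{-5 - p}}$ ($G{\left(p \right)} = \sqrt{1104 - \left(- \frac{29}{34} + \frac{8}{-5 - p}\right)} = \sqrt{1104 + \left(- \frac{8}{-5 - p} + \frac{29}{34}\right)} = \sqrt{1104 + \left(\frac{29}{34} - \frac{8}{-5 - p}\right)} = \sqrt{\frac{37565}{34} - \frac{8}{-5 - p}}$)
$s{\left(1533 \right)} + G{\left(769 \right)} = 1533 + \frac{\sqrt{34} \sqrt{\frac{188097 + 37565 \cdot 769}{5 + 769}}}{34} = 1533 + \frac{\sqrt{34} \sqrt{\frac{188097 + 28887485}{774}}}{34} = 1533 + \frac{\sqrt{34} \sqrt{\frac{1}{774} \cdot 29075582}}{34} = 1533 + \frac{\sqrt{34} \sqrt{\frac{14537791}{387}}}{34} = 1533 + \frac{\sqrt{34} \frac{\sqrt{625125013}}{129}}{34} = 1533 + \frac{\sqrt{21254250442}}{4386}$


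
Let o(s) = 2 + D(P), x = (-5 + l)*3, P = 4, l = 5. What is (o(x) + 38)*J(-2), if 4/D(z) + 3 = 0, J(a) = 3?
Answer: 116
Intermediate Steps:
x = 0 (x = (-5 + 5)*3 = 0*3 = 0)
D(z) = -4/3 (D(z) = 4/(-3 + 0) = 4/(-3) = 4*(-⅓) = -4/3)
o(s) = ⅔ (o(s) = 2 - 4/3 = ⅔)
(o(x) + 38)*J(-2) = (⅔ + 38)*3 = (116/3)*3 = 116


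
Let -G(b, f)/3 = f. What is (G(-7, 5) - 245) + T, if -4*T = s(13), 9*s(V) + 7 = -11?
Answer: -519/2 ≈ -259.50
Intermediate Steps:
s(V) = -2 (s(V) = -7/9 + (⅑)*(-11) = -7/9 - 11/9 = -2)
G(b, f) = -3*f
T = ½ (T = -¼*(-2) = ½ ≈ 0.50000)
(G(-7, 5) - 245) + T = (-3*5 - 245) + ½ = (-15 - 245) + ½ = -260 + ½ = -519/2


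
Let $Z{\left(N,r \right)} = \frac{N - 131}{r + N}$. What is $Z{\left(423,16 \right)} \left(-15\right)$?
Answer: $- \frac{4380}{439} \approx -9.9772$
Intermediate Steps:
$Z{\left(N,r \right)} = \frac{-131 + N}{N + r}$
$Z{\left(423,16 \right)} \left(-15\right) = \frac{-131 + 423}{423 + 16} \left(-15\right) = \frac{1}{439} \cdot 292 \left(-15\right) = \frac{292}{439} \left(-15\right) = - \frac{4380}{439}$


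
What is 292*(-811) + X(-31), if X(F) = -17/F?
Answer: -7341155/31 ≈ -2.3681e+5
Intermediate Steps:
292*(-811) + X(-31) = 292*(-811) - 17/(-31) = -236812 - 17*(-1/31) = -236812 + 17/31 = -7341155/31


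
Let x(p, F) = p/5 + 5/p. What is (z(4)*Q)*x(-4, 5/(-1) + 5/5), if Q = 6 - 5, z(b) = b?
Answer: -41/5 ≈ -8.2000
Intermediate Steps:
Q = 1
x(p, F) = 5/p + p/5 (x(p, F) = p*(1/5) + 5/p = p/5 + 5/p = 5/p + p/5)
(z(4)*Q)*x(-4, 5/(-1) + 5/5) = (4*1)*(5/(-4) + (1/5)*(-4)) = 4*(5*(-1/4) - 4/5) = 4*(-5/4 - 4/5) = 4*(-41/20) = -41/5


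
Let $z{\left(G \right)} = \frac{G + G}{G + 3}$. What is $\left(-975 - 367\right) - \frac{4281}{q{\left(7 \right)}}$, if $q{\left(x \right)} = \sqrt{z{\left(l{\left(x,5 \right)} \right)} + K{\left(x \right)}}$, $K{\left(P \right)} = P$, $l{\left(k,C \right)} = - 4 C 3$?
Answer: $-1342 - \frac{4281 \sqrt{3287}}{173} \approx -2760.7$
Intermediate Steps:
$l{\left(k,C \right)} = - 12 C$
$z{\left(G \right)} = \frac{2 G}{3 + G}$
$q{\left(x \right)} = \sqrt{\frac{40}{19} + x}$ ($q{\left(x \right)} = \sqrt{\frac{2 \left(\left(-12\right) 5\right)}{3 - 60} + x} = \sqrt{2 \left(-60\right) \frac{1}{3 - 60} + x} = \sqrt{2 \left(-60\right) \frac{1}{-57} + x} = \sqrt{2 \left(-60\right) \left(- \frac{1}{57}\right) + x} = \sqrt{\frac{40}{19} + x}$)
$\left(-975 - 367\right) - \frac{4281}{q{\left(7 \right)}} = \left(-975 - 367\right) - \frac{4281}{\frac{1}{19} \sqrt{760 + 361 \cdot 7}} = \left(-975 - 367\right) - \frac{4281}{\frac{1}{19} \sqrt{760 + 2527}} = -1342 - \frac{4281}{\frac{1}{19} \sqrt{3287}} = -1342 - 4281 \frac{\sqrt{3287}}{173} = -1342 - \frac{4281 \sqrt{3287}}{173}$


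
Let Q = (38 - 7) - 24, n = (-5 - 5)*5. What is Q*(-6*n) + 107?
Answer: 2207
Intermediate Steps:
n = -50 (n = -10*5 = -50)
Q = 7 (Q = 31 - 24 = 7)
Q*(-6*n) + 107 = 7*(-6*(-50)) + 107 = 7*300 + 107 = 2100 + 107 = 2207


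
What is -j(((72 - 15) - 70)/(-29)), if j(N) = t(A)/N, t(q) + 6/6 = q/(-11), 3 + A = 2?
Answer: 290/143 ≈ 2.0280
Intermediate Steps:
A = -1 (A = -3 + 2 = -1)
t(q) = -1 - q/11 (t(q) = -1 + q/(-11) = -1 + q*(-1/11) = -1 - q/11)
j(N) = -10/(11*N) (j(N) = (-1 - 1/11*(-1))/N = (-1 + 1/11)/N = -10/(11*N))
-j(((72 - 15) - 70)/(-29)) = -(-10)/(11*(((72 - 15) - 70)/(-29))) = -(-10)/(11*((57 - 70)*(-1/29))) = -(-10)/(11*((-13*(-1/29)))) = -(-10)/(11*13/29) = -(-10)*29/(11*13) = -1*(-290/143) = 290/143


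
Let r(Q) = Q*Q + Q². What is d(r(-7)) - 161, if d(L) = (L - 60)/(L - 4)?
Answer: -7548/47 ≈ -160.60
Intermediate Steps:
r(Q) = 2*Q² (r(Q) = Q² + Q² = 2*Q²)
d(L) = (-60 + L)/(-4 + L)
d(r(-7)) - 161 = (-60 + 2*(-7)²)/(-4 + 2*(-7)²) - 161 = (-60 + 2*49)/(-4 + 2*49) - 161 = (-60 + 98)/(-4 + 98) - 161 = 38/94 - 161 = (1/94)*38 - 161 = 19/47 - 161 = -7548/47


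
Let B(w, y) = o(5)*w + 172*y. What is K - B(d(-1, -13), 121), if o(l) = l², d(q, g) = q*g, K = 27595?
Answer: 6458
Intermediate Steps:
d(q, g) = g*q
B(w, y) = 25*w + 172*y (B(w, y) = 5²*w + 172*y = 25*w + 172*y)
K - B(d(-1, -13), 121) = 27595 - (25*(-13*(-1)) + 172*121) = 27595 - (25*13 + 20812) = 27595 - (325 + 20812) = 27595 - 1*21137 = 27595 - 21137 = 6458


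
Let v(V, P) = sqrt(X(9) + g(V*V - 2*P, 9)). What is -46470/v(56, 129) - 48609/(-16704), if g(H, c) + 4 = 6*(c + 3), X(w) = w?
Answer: 5401/1856 - 46470*sqrt(77)/77 ≈ -5292.8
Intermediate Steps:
g(H, c) = 14 + 6*c (g(H, c) = -4 + 6*(c + 3) = -4 + 6*(3 + c) = -4 + (18 + 6*c) = 14 + 6*c)
v(V, P) = sqrt(77) (v(V, P) = sqrt(9 + (14 + 6*9)) = sqrt(9 + (14 + 54)) = sqrt(9 + 68) = sqrt(77))
-46470/v(56, 129) - 48609/(-16704) = -46470*sqrt(77)/77 - 48609/(-16704) = -46470*sqrt(77)/77 - 48609*(-1/16704) = -46470*sqrt(77)/77 + 5401/1856 = 5401/1856 - 46470*sqrt(77)/77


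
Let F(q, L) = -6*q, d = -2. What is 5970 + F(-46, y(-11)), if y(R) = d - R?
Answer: 6246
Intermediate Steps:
y(R) = -2 - R
5970 + F(-46, y(-11)) = 5970 - 6*(-46) = 5970 + 276 = 6246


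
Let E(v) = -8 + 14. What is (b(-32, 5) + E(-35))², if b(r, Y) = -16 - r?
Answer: 484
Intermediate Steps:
E(v) = 6
(b(-32, 5) + E(-35))² = ((-16 - 1*(-32)) + 6)² = ((-16 + 32) + 6)² = (16 + 6)² = 22² = 484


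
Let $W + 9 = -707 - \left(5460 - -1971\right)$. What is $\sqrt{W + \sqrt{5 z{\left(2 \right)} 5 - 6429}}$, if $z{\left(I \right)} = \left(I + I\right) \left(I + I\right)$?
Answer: $\sqrt{-8147 + i \sqrt{6029}} \approx 0.4301 + 90.262 i$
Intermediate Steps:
$z{\left(I \right)} = 4 I^{2}$ ($z{\left(I \right)} = 2 I 2 I = 4 I^{2}$)
$W = -8147$ ($W = -9 - \left(6167 + 1971\right) = -9 - 8138 = -8147$)
$\sqrt{W + \sqrt{5 z{\left(2 \right)} 5 - 6429}} = \sqrt{-8147 + \sqrt{5 \cdot 4 \cdot 2^{2} \cdot 5 - 6429}} = \sqrt{-8147 + \sqrt{5 \cdot 4 \cdot 4 \cdot 5 - 6429}} = \sqrt{-8147 + \sqrt{5 \cdot 16 \cdot 5 - 6429}} = \sqrt{-8147 + \sqrt{80 \cdot 5 - 6429}} = \sqrt{-8147 + \sqrt{400 - 6429}} = \sqrt{-8147 + \sqrt{-6029}} = \sqrt{-8147 + i \sqrt{6029}}$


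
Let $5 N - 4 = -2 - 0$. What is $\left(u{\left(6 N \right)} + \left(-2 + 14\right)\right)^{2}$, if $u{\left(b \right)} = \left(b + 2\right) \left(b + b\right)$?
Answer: $\frac{685584}{625} \approx 1096.9$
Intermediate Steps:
$N = \frac{2}{5}$ ($N = \frac{4}{5} + \frac{-2 - 0}{5} = \frac{4}{5} + \frac{-2 + 0}{5} = \frac{4}{5} + \frac{1}{5} \left(-2\right) = \frac{4}{5} - \frac{2}{5} = \frac{2}{5} \approx 0.4$)
$u{\left(b \right)} = 2 b \left(2 + b\right)$ ($u{\left(b \right)} = \left(2 + b\right) 2 b = 2 b \left(2 + b\right)$)
$\left(u{\left(6 N \right)} + \left(-2 + 14\right)\right)^{2} = \left(2 \cdot 6 \cdot \frac{2}{5} \left(2 + 6 \cdot \frac{2}{5}\right) + \left(-2 + 14\right)\right)^{2} = \left(2 \cdot \frac{12}{5} \left(2 + \frac{12}{5}\right) + 12\right)^{2} = \left(2 \cdot \frac{12}{5} \cdot \frac{22}{5} + 12\right)^{2} = \left(\frac{528}{25} + 12\right)^{2} = \left(\frac{828}{25}\right)^{2} = \frac{685584}{625}$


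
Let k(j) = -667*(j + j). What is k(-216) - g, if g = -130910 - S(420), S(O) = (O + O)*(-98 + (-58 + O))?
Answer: 640814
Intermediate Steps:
k(j) = -1334*j
S(O) = 2*O*(-156 + O) (S(O) = (2*O)*(-156 + O) = 2*O*(-156 + O))
g = -352670 (g = -130910 - 2*420*(-156 + 420) = -130910 - 2*420*264 = -130910 - 1*221760 = -130910 - 221760 = -352670)
k(-216) - g = -1334*(-216) - 1*(-352670) = 288144 + 352670 = 640814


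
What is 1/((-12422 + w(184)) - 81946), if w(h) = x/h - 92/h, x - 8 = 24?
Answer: -46/4340943 ≈ -1.0597e-5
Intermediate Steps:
x = 32 (x = 8 + 24 = 32)
w(h) = -60/h (w(h) = 32/h - 92/h = -60/h)
1/((-12422 + w(184)) - 81946) = 1/((-12422 - 60/184) - 81946) = 1/((-12422 - 60*1/184) - 81946) = 1/((-12422 - 15/46) - 81946) = 1/(-571427/46 - 81946) = 1/(-4340943/46) = -46/4340943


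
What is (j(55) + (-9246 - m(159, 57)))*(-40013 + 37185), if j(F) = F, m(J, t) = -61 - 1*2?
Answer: 25813984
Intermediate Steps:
m(J, t) = -63 (m(J, t) = -61 - 2 = -63)
(j(55) + (-9246 - m(159, 57)))*(-40013 + 37185) = (55 + (-9246 - 1*(-63)))*(-40013 + 37185) = (55 + (-9246 + 63))*(-2828) = (55 - 9183)*(-2828) = -9128*(-2828) = 25813984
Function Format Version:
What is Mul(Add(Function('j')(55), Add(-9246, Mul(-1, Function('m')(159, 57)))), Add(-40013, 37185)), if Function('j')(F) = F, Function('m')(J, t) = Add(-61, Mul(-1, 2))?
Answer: 25813984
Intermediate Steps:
Function('m')(J, t) = -63 (Function('m')(J, t) = Add(-61, -2) = -63)
Mul(Add(Function('j')(55), Add(-9246, Mul(-1, Function('m')(159, 57)))), Add(-40013, 37185)) = Mul(Add(55, Add(-9246, Mul(-1, -63))), Add(-40013, 37185)) = Mul(Add(55, Add(-9246, 63)), -2828) = Mul(Add(55, -9183), -2828) = Mul(-9128, -2828) = 25813984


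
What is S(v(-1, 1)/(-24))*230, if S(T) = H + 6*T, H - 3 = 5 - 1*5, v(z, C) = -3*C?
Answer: 1725/2 ≈ 862.50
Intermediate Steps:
H = 3 (H = 3 + (5 - 1*5) = 3 + (5 - 5) = 3 + 0 = 3)
S(T) = 3 + 6*T
S(v(-1, 1)/(-24))*230 = (3 + 6*(-3*1/(-24)))*230 = (3 + 6*(-3*(-1/24)))*230 = (3 + 6*(⅛))*230 = (3 + ¾)*230 = (15/4)*230 = 1725/2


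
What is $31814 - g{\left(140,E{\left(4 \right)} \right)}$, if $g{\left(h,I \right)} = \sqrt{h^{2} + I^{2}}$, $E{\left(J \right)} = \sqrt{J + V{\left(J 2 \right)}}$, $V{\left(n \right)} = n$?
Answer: $31814 - 2 \sqrt{4903} \approx 31674.0$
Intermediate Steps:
$E{\left(J \right)} = \sqrt{3} \sqrt{J}$ ($E{\left(J \right)} = \sqrt{J + J 2} = \sqrt{J + 2 J} = \sqrt{3 J} = \sqrt{3} \sqrt{J}$)
$g{\left(h,I \right)} = \sqrt{I^{2} + h^{2}}$
$31814 - g{\left(140,E{\left(4 \right)} \right)} = 31814 - \sqrt{\left(\sqrt{3} \sqrt{4}\right)^{2} + 140^{2}} = 31814 - \sqrt{\left(\sqrt{3} \cdot 2\right)^{2} + 19600} = 31814 - \sqrt{\left(2 \sqrt{3}\right)^{2} + 19600} = 31814 - \sqrt{12 + 19600} = 31814 - \sqrt{19612} = 31814 - 2 \sqrt{4903}$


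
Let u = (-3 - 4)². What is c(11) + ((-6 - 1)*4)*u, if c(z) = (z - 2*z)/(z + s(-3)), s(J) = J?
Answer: -10987/8 ≈ -1373.4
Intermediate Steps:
u = 49 (u = (-7)² = 49)
c(z) = -z/(-3 + z) (c(z) = (z - 2*z)/(z - 3) = (-z)/(-3 + z) = -z/(-3 + z))
c(11) + ((-6 - 1)*4)*u = -1*11/(-3 + 11) + ((-6 - 1)*4)*49 = -1*11/8 - 7*4*49 = -1*11*⅛ - 28*49 = -11/8 - 1372 = -10987/8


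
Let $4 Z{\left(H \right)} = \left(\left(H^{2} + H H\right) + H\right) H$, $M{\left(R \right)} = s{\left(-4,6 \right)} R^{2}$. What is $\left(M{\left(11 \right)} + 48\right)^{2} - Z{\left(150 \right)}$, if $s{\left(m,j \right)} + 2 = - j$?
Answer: $-846725$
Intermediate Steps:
$s{\left(m,j \right)} = -2 - j$
$M{\left(R \right)} = - 8 R^{2}$ ($M{\left(R \right)} = \left(-2 - 6\right) R^{2} = - 8 R^{2}$)
$Z{\left(H \right)} = \frac{H \left(H + 2 H^{2}\right)}{4}$ ($Z{\left(H \right)} = \frac{\left(\left(H^{2} + H H\right) + H\right) H}{4} = \frac{\left(\left(H^{2} + H^{2}\right) + H\right) H}{4} = \frac{\left(2 H^{2} + H\right) H}{4} = \frac{\left(H + 2 H^{2}\right) H}{4} = \frac{H \left(H + 2 H^{2}\right)}{4}$)
$\left(M{\left(11 \right)} + 48\right)^{2} - Z{\left(150 \right)} = \left(- 8 \cdot 11^{2} + 48\right)^{2} - \frac{150^{2} \left(1 + 2 \cdot 150\right)}{4} = \left(\left(-8\right) 121 + 48\right)^{2} - \frac{1}{4} \cdot 22500 \left(1 + 300\right) = \left(-968 + 48\right)^{2} - \frac{1}{4} \cdot 22500 \cdot 301 = \left(-920\right)^{2} - 1693125 = 846400 - 1693125 = -846725$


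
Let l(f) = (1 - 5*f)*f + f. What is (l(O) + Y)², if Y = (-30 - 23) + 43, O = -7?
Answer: 72361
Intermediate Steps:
l(f) = f + f*(1 - 5*f) (l(f) = f*(1 - 5*f) + f = f + f*(1 - 5*f))
Y = -10 (Y = -53 + 43 = -10)
(l(O) + Y)² = (-7*(2 - 5*(-7)) - 10)² = (-7*(2 + 35) - 10)² = (-7*37 - 10)² = (-259 - 10)² = (-269)² = 72361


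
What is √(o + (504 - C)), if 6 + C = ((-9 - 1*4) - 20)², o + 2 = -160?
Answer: I*√741 ≈ 27.221*I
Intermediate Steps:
o = -162 (o = -2 - 160 = -162)
C = 1083 (C = -6 + ((-9 - 1*4) - 20)² = -6 + ((-9 - 4) - 20)² = -6 + (-13 - 20)² = -6 + (-33)² = -6 + 1089 = 1083)
√(o + (504 - C)) = √(-162 + (504 - 1*1083)) = √(-162 + (504 - 1083)) = √(-162 - 579) = √(-741) = I*√741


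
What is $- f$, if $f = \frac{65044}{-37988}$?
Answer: $\frac{16261}{9497} \approx 1.7122$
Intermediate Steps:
$f = - \frac{16261}{9497}$ ($f = 65044 \left(- \frac{1}{37988}\right) = - \frac{16261}{9497} \approx -1.7122$)
$- f = \left(-1\right) \left(- \frac{16261}{9497}\right) = \frac{16261}{9497}$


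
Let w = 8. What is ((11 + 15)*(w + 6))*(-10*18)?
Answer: -65520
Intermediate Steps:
((11 + 15)*(w + 6))*(-10*18) = ((11 + 15)*(8 + 6))*(-10*18) = (26*14)*(-180) = 364*(-180) = -65520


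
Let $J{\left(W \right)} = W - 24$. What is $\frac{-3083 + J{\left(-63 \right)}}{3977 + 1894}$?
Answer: $- \frac{3170}{5871} \approx -0.53994$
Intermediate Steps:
$J{\left(W \right)} = -24 + W$
$\frac{-3083 + J{\left(-63 \right)}}{3977 + 1894} = \frac{-3083 - 87}{3977 + 1894} = \frac{-3083 - 87}{5871} = \left(-3170\right) \frac{1}{5871} = - \frac{3170}{5871}$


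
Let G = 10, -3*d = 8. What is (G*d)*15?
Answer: -400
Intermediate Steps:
d = -8/3 (d = -⅓*8 = -8/3 ≈ -2.6667)
(G*d)*15 = (10*(-8/3))*15 = -80/3*15 = -400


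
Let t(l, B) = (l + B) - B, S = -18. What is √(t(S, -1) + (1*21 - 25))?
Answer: I*√22 ≈ 4.6904*I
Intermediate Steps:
t(l, B) = l (t(l, B) = (B + l) - B = l)
√(t(S, -1) + (1*21 - 25)) = √(-18 + (1*21 - 25)) = √(-18 + (21 - 25)) = √(-18 - 4) = √(-22) = I*√22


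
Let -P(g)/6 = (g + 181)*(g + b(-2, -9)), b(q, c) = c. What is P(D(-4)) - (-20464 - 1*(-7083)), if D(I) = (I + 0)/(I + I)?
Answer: 45275/2 ≈ 22638.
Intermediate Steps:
D(I) = 1/2 (D(I) = I/((2*I)) = I*(1/(2*I)) = 1/2)
P(g) = -6*(-9 + g)*(181 + g) (P(g) = -6*(g + 181)*(g - 9) = -6*(181 + g)*(-9 + g) = -6*(-9 + g)*(181 + g))
P(D(-4)) - (-20464 - 1*(-7083)) = (9774 - 1032*1/2 - 6*(1/2)**2) - (-20464 - 1*(-7083)) = (9774 - 516 - 6*1/4) - (-20464 + 7083) = (9774 - 516 - 3/2) - 1*(-13381) = 18513/2 + 13381 = 45275/2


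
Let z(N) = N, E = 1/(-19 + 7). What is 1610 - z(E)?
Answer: 19321/12 ≈ 1610.1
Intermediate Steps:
E = -1/12 (E = 1/(-12) = -1/12 ≈ -0.083333)
1610 - z(E) = 1610 - 1*(-1/12) = 1610 + 1/12 = 19321/12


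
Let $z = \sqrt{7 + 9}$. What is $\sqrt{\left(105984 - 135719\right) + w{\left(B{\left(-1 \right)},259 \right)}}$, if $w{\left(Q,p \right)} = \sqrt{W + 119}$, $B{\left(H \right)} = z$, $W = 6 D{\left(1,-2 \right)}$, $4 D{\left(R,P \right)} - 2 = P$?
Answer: $\sqrt{-29735 + \sqrt{119}} \approx 172.41 i$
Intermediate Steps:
$D{\left(R,P \right)} = \frac{1}{2} + \frac{P}{4}$
$W = 0$ ($W = 6 \left(\frac{1}{2} + \frac{1}{4} \left(-2\right)\right) = 6 \left(\frac{1}{2} - \frac{1}{2}\right) = 6 \cdot 0 = 0$)
$z = 4$ ($z = \sqrt{16} = 4$)
$B{\left(H \right)} = 4$
$w{\left(Q,p \right)} = \sqrt{119}$ ($w{\left(Q,p \right)} = \sqrt{0 + 119} = \sqrt{119}$)
$\sqrt{\left(105984 - 135719\right) + w{\left(B{\left(-1 \right)},259 \right)}} = \sqrt{\left(105984 - 135719\right) + \sqrt{119}} = \sqrt{-29735 + \sqrt{119}}$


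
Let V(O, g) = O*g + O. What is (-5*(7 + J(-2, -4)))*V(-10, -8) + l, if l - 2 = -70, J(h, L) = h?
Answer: -1818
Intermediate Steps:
V(O, g) = O + O*g
l = -68 (l = 2 - 70 = -68)
(-5*(7 + J(-2, -4)))*V(-10, -8) + l = (-5*(7 - 2))*(-10*(1 - 8)) - 68 = (-5*5)*(-10*(-7)) - 68 = -25*70 - 68 = -1750 - 68 = -1818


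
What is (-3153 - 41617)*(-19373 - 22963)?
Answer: 1895382720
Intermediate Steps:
(-3153 - 41617)*(-19373 - 22963) = -44770*(-42336) = 1895382720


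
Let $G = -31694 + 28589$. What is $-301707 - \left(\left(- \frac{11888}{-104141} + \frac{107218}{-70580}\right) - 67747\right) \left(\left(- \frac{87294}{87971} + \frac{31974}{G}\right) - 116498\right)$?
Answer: $- \frac{1320685819266678989234259326}{167310533828730825} \approx -7.8936 \cdot 10^{9}$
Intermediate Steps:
$G = -3105$
$-301707 - \left(\left(- \frac{11888}{-104141} + \frac{107218}{-70580}\right) - 67747\right) \left(\left(- \frac{87294}{87971} + \frac{31974}{G}\right) - 116498\right) = -301707 - \left(\left(- \frac{11888}{-104141} + \frac{107218}{-70580}\right) - 67747\right) \left(\left(- \frac{87294}{87971} + \frac{31974}{-3105}\right) - 116498\right) = -301707 - \left(\left(\left(-11888\right) \left(- \frac{1}{104141}\right) + 107218 \left(- \frac{1}{70580}\right)\right) - 67747\right) \left(\left(\left(-87294\right) \frac{1}{87971} + 31974 \left(- \frac{1}{3105}\right)\right) - 116498\right) = -301707 - \left(\left(\frac{11888}{104141} - \frac{53609}{35290}\right) - 67747\right) \left(\left(- \frac{87294}{87971} - \frac{10658}{1035}\right) - 116498\right) = -301707 - \left(- \frac{5163367349}{3675135890} - 67747\right) \left(- \frac{1027944208}{91049985} - 116498\right) = -301707 - \left(- \frac{248984594507179}{3675135890}\right) \left(- \frac{10608169096738}{91049985}\right) = -301707 - \frac{1320635340507449124343241051}{167310533828730825} = - \frac{1320685819266678989234259326}{167310533828730825}$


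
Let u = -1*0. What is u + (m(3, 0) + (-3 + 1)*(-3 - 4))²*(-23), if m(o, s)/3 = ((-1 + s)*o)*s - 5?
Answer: -23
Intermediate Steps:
u = 0
m(o, s) = -15 + 3*o*s*(-1 + s) (m(o, s) = 3*(((-1 + s)*o)*s - 5) = 3*((o*(-1 + s))*s - 5) = 3*(o*s*(-1 + s) - 5) = 3*(-5 + o*s*(-1 + s)) = -15 + 3*o*s*(-1 + s))
u + (m(3, 0) + (-3 + 1)*(-3 - 4))²*(-23) = 0 + ((-15 - 3*3*0 + 3*3*0²) + (-3 + 1)*(-3 - 4))²*(-23) = 0 + ((-15 + 0 + 3*3*0) - 2*(-7))²*(-23) = 0 + ((-15 + 0 + 0) + 14)²*(-23) = 0 + (-15 + 14)²*(-23) = 0 + (-1)²*(-23) = 0 + 1*(-23) = 0 - 23 = -23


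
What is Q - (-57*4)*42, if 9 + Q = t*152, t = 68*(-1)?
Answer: -769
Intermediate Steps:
t = -68
Q = -10345 (Q = -9 - 68*152 = -9 - 10336 = -10345)
Q - (-57*4)*42 = -10345 - (-57*4)*42 = -10345 - (-228)*42 = -10345 - 1*(-9576) = -10345 + 9576 = -769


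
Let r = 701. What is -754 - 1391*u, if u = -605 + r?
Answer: -134290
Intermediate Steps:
u = 96 (u = -605 + 701 = 96)
-754 - 1391*u = -754 - 1391*96 = -754 - 133536 = -134290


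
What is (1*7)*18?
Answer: 126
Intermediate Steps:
(1*7)*18 = 7*18 = 126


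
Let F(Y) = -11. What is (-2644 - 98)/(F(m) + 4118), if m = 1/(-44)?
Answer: -914/1369 ≈ -0.66764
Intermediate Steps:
m = -1/44 ≈ -0.022727
(-2644 - 98)/(F(m) + 4118) = (-2644 - 98)/(-11 + 4118) = -2742/4107 = -2742*1/4107 = -914/1369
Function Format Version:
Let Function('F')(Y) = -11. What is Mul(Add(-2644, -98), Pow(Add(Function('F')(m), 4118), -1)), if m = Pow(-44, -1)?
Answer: Rational(-914, 1369) ≈ -0.66764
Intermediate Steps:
m = Rational(-1, 44) ≈ -0.022727
Mul(Add(-2644, -98), Pow(Add(Function('F')(m), 4118), -1)) = Mul(Add(-2644, -98), Pow(Add(-11, 4118), -1)) = Mul(-2742, Pow(4107, -1)) = Mul(-2742, Rational(1, 4107)) = Rational(-914, 1369)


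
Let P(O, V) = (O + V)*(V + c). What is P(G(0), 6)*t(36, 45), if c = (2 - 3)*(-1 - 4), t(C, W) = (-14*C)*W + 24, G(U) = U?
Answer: -1495296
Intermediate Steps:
t(C, W) = 24 - 14*C*W (t(C, W) = -14*C*W + 24 = 24 - 14*C*W)
c = 5 (c = -1*(-5) = 5)
P(O, V) = (5 + V)*(O + V) (P(O, V) = (O + V)*(V + 5) = (O + V)*(5 + V) = (5 + V)*(O + V))
P(G(0), 6)*t(36, 45) = (6**2 + 5*0 + 5*6 + 0*6)*(24 - 14*36*45) = (36 + 0 + 30 + 0)*(24 - 22680) = 66*(-22656) = -1495296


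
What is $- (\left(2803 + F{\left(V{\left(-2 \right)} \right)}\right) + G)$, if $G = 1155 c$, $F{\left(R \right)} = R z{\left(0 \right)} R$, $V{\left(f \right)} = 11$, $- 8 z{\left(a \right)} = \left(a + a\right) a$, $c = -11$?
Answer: $9902$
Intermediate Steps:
$z{\left(a \right)} = - \frac{a^{2}}{4}$ ($z{\left(a \right)} = - \frac{\left(a + a\right) a}{8} = - \frac{2 a a}{8} = - \frac{2 a^{2}}{8} = - \frac{a^{2}}{4}$)
$F{\left(R \right)} = 0$ ($F{\left(R \right)} = R \left(- \frac{0^{2}}{4}\right) R = R \left(\left(- \frac{1}{4}\right) 0\right) R = R 0 R = 0 R = 0$)
$G = -12705$ ($G = 1155 \left(-11\right) = -12705$)
$- (\left(2803 + F{\left(V{\left(-2 \right)} \right)}\right) + G) = - (\left(2803 + 0\right) - 12705) = - (2803 - 12705) = \left(-1\right) \left(-9902\right) = 9902$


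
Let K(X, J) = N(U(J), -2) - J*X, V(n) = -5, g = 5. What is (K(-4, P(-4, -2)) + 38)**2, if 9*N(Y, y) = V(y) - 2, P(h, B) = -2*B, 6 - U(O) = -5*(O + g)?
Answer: 229441/81 ≈ 2832.6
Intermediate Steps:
U(O) = 31 + 5*O (U(O) = 6 - (-5)*(O + 5) = 6 - (-5)*(5 + O) = 6 - (-25 - 5*O) = 6 + (25 + 5*O) = 31 + 5*O)
N(Y, y) = -7/9 (N(Y, y) = (-5 - 2)/9 = (1/9)*(-7) = -7/9)
K(X, J) = -7/9 - J*X
(K(-4, P(-4, -2)) + 38)**2 = ((-7/9 - 1*(-2*(-2))*(-4)) + 38)**2 = ((-7/9 - 1*4*(-4)) + 38)**2 = ((-7/9 + 16) + 38)**2 = (137/9 + 38)**2 = (479/9)**2 = 229441/81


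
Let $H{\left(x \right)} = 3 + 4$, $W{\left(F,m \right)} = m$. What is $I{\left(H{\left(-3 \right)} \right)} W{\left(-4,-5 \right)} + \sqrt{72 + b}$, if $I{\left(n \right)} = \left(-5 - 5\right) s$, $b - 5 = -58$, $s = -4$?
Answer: $-200 + \sqrt{19} \approx -195.64$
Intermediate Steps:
$b = -53$ ($b = 5 - 58 = -53$)
$H{\left(x \right)} = 7$
$I{\left(n \right)} = 40$ ($I{\left(n \right)} = \left(-5 - 5\right) \left(-4\right) = \left(-10\right) \left(-4\right) = 40$)
$I{\left(H{\left(-3 \right)} \right)} W{\left(-4,-5 \right)} + \sqrt{72 + b} = 40 \left(-5\right) + \sqrt{72 - 53} = -200 + \sqrt{19}$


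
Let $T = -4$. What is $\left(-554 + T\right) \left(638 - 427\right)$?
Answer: $-117738$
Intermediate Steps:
$\left(-554 + T\right) \left(638 - 427\right) = \left(-554 - 4\right) \left(638 - 427\right) = \left(-558\right) 211 = -117738$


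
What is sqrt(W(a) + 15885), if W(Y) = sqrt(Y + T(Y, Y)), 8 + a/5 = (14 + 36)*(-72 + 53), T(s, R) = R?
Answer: sqrt(15885 + 2*I*sqrt(2395)) ≈ 126.04 + 0.3883*I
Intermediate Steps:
a = -4790 (a = -40 + 5*((14 + 36)*(-72 + 53)) = -40 + 5*(50*(-19)) = -40 + 5*(-950) = -40 - 4750 = -4790)
W(Y) = sqrt(2)*sqrt(Y) (W(Y) = sqrt(Y + Y) = sqrt(2*Y) = sqrt(2)*sqrt(Y))
sqrt(W(a) + 15885) = sqrt(sqrt(2)*sqrt(-4790) + 15885) = sqrt(sqrt(2)*(I*sqrt(4790)) + 15885) = sqrt(2*I*sqrt(2395) + 15885) = sqrt(15885 + 2*I*sqrt(2395))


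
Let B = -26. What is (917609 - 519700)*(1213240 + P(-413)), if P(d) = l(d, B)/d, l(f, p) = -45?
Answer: 199379532466985/413 ≈ 4.8276e+11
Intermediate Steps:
P(d) = -45/d
(917609 - 519700)*(1213240 + P(-413)) = (917609 - 519700)*(1213240 - 45/(-413)) = 397909*(1213240 - 45*(-1/413)) = 397909*(1213240 + 45/413) = 397909*(501068165/413) = 199379532466985/413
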